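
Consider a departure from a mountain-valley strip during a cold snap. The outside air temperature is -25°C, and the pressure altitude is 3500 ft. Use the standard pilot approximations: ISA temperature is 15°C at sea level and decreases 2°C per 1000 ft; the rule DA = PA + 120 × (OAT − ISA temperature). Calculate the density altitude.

ISA temperature at 3500 ft = 15 − 2 × (3500/1000) = 8°C.
ISA deviation = -25 − 8 = -33°C.
Density altitude = 3500 + 120 × (-33) = 3500 + (-3960) = -460 ft.

-460 ft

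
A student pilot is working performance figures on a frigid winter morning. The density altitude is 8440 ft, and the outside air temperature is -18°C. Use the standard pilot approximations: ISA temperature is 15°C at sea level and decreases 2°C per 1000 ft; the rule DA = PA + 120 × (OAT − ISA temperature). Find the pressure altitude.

DA = PA + 120 × (OAT − (15 − 2·PA/1000)) = PA + 120·OAT − 1800 + 0.24·PA = 1.24·PA + 120·OAT − 1800.
So 1.24·PA = 8440 − 120 × (-18) + 1800 = 12400.
PA = 12400 / 1.24 = 10000 ft.

10000 ft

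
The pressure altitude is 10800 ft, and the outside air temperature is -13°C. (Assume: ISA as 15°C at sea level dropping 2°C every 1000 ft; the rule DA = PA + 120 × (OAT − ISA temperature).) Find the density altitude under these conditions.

ISA temperature at 10800 ft = 15 − 2 × (10800/1000) = -6.6°C.
ISA deviation = -13 − (-6.6) = -6.4°C.
Density altitude = 10800 + 120 × (-6.4) = 10800 + (-768) = 10032 ft.

10032 ft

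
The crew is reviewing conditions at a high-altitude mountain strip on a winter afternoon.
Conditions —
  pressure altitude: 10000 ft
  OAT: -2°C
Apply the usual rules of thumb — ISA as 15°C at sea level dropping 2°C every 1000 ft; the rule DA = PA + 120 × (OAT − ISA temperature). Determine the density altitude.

ISA temperature at 10000 ft = 15 − 2 × (10000/1000) = -5°C.
ISA deviation = -2 − (-5) = +3°C.
Density altitude = 10000 + 120 × (3) = 10000 + (+360) = 10360 ft.

10360 ft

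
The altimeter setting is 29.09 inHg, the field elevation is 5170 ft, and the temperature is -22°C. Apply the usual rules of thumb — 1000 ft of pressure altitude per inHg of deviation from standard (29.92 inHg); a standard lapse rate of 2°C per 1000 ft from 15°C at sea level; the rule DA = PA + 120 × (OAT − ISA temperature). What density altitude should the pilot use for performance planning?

Pressure altitude = 5170 + (29.92 − 29.09) × 1000 = 5170 + (+830) = 6000 ft.
ISA temperature at 6000 ft = 15 − 2 × (6000/1000) = 3°C.
ISA deviation = -22 − 3 = -25°C.
Density altitude = 6000 + 120 × (-25) = 3000 ft.

3000 ft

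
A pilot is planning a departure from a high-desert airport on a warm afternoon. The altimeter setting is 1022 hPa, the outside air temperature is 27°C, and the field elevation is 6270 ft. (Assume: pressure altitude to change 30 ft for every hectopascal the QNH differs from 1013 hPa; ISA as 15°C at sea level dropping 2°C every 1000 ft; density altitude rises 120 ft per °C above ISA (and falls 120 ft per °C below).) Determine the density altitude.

8880 ft

Pressure altitude = 6270 + (1013 − 1022) × 30 = 6270 + (-270) = 6000 ft.
ISA temperature at 6000 ft = 15 − 2 × (6000/1000) = 3°C.
ISA deviation = 27 − 3 = +24°C.
Density altitude = 6000 + 120 × (24) = 8880 ft.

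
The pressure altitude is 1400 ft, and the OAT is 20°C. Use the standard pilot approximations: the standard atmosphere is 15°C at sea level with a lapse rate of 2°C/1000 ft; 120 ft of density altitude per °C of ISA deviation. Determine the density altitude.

2336 ft

ISA temperature at 1400 ft = 15 − 2 × (1400/1000) = 12.2°C.
ISA deviation = 20 − 12.2 = +7.8°C.
Density altitude = 1400 + 120 × (7.8) = 1400 + (+936) = 2336 ft.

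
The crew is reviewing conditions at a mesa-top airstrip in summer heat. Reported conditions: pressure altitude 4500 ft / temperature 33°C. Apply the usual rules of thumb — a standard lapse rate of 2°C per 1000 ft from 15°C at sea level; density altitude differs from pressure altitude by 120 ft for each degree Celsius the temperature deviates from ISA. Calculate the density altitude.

ISA temperature at 4500 ft = 15 − 2 × (4500/1000) = 6°C.
ISA deviation = 33 − 6 = +27°C.
Density altitude = 4500 + 120 × (27) = 4500 + (+3240) = 7740 ft.

7740 ft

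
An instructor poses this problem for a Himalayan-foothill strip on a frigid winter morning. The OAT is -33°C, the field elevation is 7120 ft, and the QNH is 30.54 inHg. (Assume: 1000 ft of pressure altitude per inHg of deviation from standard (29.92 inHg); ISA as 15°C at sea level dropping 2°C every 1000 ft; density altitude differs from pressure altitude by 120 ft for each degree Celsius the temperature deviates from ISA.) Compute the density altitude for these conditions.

Pressure altitude = 7120 + (29.92 − 30.54) × 1000 = 7120 + (-620) = 6500 ft.
ISA temperature at 6500 ft = 15 − 2 × (6500/1000) = 2°C.
ISA deviation = -33 − 2 = -35°C.
Density altitude = 6500 + 120 × (-35) = 2300 ft.

2300 ft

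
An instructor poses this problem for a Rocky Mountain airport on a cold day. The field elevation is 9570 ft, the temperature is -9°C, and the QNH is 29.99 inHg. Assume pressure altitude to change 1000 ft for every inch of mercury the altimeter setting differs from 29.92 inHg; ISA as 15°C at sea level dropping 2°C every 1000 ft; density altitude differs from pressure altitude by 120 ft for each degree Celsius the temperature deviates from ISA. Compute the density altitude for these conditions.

Pressure altitude = 9570 + (29.92 − 29.99) × 1000 = 9570 + (-70) = 9500 ft.
ISA temperature at 9500 ft = 15 − 2 × (9500/1000) = -4°C.
ISA deviation = -9 − (-4) = -5°C.
Density altitude = 9500 + 120 × (-5) = 8900 ft.

8900 ft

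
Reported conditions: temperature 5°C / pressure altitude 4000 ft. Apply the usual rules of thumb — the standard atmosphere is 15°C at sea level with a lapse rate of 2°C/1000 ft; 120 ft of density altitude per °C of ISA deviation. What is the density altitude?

3760 ft

ISA temperature at 4000 ft = 15 − 2 × (4000/1000) = 7°C.
ISA deviation = 5 − 7 = -2°C.
Density altitude = 4000 + 120 × (-2) = 4000 + (-240) = 3760 ft.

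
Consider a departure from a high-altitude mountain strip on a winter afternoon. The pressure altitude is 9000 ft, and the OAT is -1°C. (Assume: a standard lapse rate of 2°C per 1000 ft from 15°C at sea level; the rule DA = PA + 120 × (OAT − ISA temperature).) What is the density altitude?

ISA temperature at 9000 ft = 15 − 2 × (9000/1000) = -3°C.
ISA deviation = -1 − (-3) = +2°C.
Density altitude = 9000 + 120 × (2) = 9000 + (+240) = 9240 ft.

9240 ft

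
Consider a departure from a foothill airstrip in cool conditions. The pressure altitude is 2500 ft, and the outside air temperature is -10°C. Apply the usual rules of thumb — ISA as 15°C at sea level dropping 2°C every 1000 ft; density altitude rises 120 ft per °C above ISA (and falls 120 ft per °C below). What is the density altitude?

ISA temperature at 2500 ft = 15 − 2 × (2500/1000) = 10°C.
ISA deviation = -10 − 10 = -20°C.
Density altitude = 2500 + 120 × (-20) = 2500 + (-2400) = 100 ft.

100 ft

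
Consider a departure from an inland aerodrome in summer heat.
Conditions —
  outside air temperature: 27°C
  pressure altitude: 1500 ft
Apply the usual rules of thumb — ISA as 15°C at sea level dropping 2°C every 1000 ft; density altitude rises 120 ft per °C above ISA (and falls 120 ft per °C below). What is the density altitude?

3300 ft

ISA temperature at 1500 ft = 15 − 2 × (1500/1000) = 12°C.
ISA deviation = 27 − 12 = +15°C.
Density altitude = 1500 + 120 × (15) = 1500 + (+1800) = 3300 ft.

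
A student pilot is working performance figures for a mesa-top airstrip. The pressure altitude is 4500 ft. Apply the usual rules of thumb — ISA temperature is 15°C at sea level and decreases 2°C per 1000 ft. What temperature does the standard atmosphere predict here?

ISA temperature = 15 − 2 × (4500/1000) = 15 − 9 = 6°C.

6°C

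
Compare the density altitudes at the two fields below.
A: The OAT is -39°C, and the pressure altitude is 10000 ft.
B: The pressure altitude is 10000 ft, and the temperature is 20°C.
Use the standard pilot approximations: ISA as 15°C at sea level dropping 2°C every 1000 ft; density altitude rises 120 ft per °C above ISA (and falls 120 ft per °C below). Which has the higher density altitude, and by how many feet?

B by 7080 ft

A: ISA temp = -5°C, deviation -34°C, DA = 10000 + 120 × (-34) = 5920 ft.
B: ISA temp = -5°C, deviation +25°C, DA = 10000 + 120 × 25 = 13000 ft.
B is higher by 13000 − 5920 = 7080 ft.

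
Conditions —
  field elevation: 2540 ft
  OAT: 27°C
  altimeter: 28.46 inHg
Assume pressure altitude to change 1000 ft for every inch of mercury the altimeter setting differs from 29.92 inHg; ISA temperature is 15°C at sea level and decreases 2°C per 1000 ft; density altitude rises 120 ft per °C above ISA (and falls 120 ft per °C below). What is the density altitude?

6400 ft

Pressure altitude = 2540 + (29.92 − 28.46) × 1000 = 2540 + (+1460) = 4000 ft.
ISA temperature at 4000 ft = 15 − 2 × (4000/1000) = 7°C.
ISA deviation = 27 − 7 = +20°C.
Density altitude = 4000 + 120 × (20) = 6400 ft.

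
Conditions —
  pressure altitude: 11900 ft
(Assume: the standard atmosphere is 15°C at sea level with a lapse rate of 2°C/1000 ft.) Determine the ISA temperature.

-8.8°C

ISA temperature = 15 − 2 × (11900/1000) = 15 − 23.8 = -8.8°C.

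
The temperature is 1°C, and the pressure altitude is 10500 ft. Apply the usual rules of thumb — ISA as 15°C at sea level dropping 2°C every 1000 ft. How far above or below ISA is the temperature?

ISA+7°C

ISA temperature at 10500 ft = 15 − 2 × (10500/1000) = -6°C.
Deviation = OAT − ISA = 1 − (-6) = +7°C.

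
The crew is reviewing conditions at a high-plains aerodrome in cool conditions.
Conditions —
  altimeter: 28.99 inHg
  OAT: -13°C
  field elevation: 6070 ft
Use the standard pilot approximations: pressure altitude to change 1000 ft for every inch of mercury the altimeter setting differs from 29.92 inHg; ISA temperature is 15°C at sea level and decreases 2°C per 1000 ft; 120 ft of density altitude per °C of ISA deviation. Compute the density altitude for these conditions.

Pressure altitude = 6070 + (29.92 − 28.99) × 1000 = 6070 + (+930) = 7000 ft.
ISA temperature at 7000 ft = 15 − 2 × (7000/1000) = 1°C.
ISA deviation = -13 − 1 = -14°C.
Density altitude = 7000 + 120 × (-14) = 5320 ft.

5320 ft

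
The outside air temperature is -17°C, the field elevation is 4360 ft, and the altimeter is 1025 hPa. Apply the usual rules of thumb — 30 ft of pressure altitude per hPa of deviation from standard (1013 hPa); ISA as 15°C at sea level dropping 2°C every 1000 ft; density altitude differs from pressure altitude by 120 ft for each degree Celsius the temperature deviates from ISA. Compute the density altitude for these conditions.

1120 ft

Pressure altitude = 4360 + (1013 − 1025) × 30 = 4360 + (-360) = 4000 ft.
ISA temperature at 4000 ft = 15 − 2 × (4000/1000) = 7°C.
ISA deviation = -17 − 7 = -24°C.
Density altitude = 4000 + 120 × (-24) = 1120 ft.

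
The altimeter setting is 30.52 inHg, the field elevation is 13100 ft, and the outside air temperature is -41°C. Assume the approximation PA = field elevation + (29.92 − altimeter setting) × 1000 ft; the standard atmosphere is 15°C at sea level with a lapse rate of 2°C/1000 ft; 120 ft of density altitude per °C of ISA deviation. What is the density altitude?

8780 ft

Pressure altitude = 13100 + (29.92 − 30.52) × 1000 = 13100 + (-600) = 12500 ft.
ISA temperature at 12500 ft = 15 − 2 × (12500/1000) = -10°C.
ISA deviation = -41 − (-10) = -31°C.
Density altitude = 12500 + 120 × (-31) = 8780 ft.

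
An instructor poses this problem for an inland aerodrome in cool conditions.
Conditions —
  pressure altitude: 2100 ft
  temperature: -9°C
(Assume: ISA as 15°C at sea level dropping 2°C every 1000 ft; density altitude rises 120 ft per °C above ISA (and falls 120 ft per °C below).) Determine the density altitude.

ISA temperature at 2100 ft = 15 − 2 × (2100/1000) = 10.8°C.
ISA deviation = -9 − 10.8 = -19.8°C.
Density altitude = 2100 + 120 × (-19.8) = 2100 + (-2376) = -276 ft.

-276 ft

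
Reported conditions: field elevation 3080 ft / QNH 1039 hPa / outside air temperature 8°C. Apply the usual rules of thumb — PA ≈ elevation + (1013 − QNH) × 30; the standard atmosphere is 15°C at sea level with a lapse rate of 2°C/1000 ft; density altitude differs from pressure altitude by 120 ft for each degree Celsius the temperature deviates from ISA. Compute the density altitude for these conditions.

2012 ft

Pressure altitude = 3080 + (1013 − 1039) × 30 = 3080 + (-780) = 2300 ft.
ISA temperature at 2300 ft = 15 − 2 × (2300/1000) = 10.4°C.
ISA deviation = 8 − 10.4 = -2.4°C.
Density altitude = 2300 + 120 × (-2.4) = 2012 ft.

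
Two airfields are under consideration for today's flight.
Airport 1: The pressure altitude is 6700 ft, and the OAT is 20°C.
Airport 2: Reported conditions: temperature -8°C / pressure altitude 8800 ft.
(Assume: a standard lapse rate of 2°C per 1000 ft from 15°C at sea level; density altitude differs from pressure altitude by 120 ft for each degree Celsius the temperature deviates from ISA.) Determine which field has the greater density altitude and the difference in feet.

Airport 1: ISA temp = 1.6°C, deviation +18.4°C, DA = 6700 + 120 × 18.4 = 8908 ft.
Airport 2: ISA temp = -2.6°C, deviation -5.4°C, DA = 8800 + 120 × (-5.4) = 8152 ft.
Airport 1 is higher by 8908 − 8152 = 756 ft.

Airport 1 by 756 ft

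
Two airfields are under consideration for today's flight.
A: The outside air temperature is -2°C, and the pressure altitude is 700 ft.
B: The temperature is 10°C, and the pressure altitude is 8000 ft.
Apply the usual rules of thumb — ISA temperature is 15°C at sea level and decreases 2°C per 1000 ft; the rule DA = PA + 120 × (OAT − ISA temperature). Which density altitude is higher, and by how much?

A: ISA temp = 13.6°C, deviation -15.6°C, DA = 700 + 120 × (-15.6) = -1172 ft.
B: ISA temp = -1°C, deviation +11°C, DA = 8000 + 120 × 11 = 9320 ft.
B is higher by 9320 − (-1172) = 10492 ft.

B by 10492 ft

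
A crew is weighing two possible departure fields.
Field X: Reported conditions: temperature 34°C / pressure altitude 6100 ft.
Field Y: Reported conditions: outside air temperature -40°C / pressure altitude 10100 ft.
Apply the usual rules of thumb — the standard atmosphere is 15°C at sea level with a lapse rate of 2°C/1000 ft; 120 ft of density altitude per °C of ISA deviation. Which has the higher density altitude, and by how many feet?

Field X by 3920 ft

Field X: ISA temp = 2.8°C, deviation +31.2°C, DA = 6100 + 120 × 31.2 = 9844 ft.
Field Y: ISA temp = -5.2°C, deviation -34.8°C, DA = 10100 + 120 × (-34.8) = 5924 ft.
Field X is higher by 9844 − 5924 = 3920 ft.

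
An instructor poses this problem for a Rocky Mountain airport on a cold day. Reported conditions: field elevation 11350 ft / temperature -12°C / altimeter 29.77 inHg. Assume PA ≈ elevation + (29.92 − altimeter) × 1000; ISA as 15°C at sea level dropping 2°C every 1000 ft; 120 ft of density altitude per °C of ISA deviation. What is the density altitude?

11020 ft

Pressure altitude = 11350 + (29.92 − 29.77) × 1000 = 11350 + (+150) = 11500 ft.
ISA temperature at 11500 ft = 15 − 2 × (11500/1000) = -8°C.
ISA deviation = -12 − (-8) = -4°C.
Density altitude = 11500 + 120 × (-4) = 11020 ft.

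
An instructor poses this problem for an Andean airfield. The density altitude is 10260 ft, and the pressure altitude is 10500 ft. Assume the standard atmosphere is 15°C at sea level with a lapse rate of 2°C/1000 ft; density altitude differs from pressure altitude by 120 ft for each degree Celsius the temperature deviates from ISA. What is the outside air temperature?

-8°C

Density altitude − pressure altitude = 10260 − 10500 = -240 ft.
At 120 ft/°C that is an ISA deviation of -240/120 = -2°C.
ISA temperature at 10500 ft = 15 − 2 × (10500/1000) = -6°C.
OAT = ISA + deviation = -6 + (-2) = -8°C.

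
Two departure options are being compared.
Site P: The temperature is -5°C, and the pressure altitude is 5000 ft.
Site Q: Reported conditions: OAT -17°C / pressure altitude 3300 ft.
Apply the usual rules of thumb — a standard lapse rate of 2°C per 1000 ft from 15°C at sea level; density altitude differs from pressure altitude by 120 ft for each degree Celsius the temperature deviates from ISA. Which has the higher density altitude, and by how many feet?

Site P by 3548 ft

Site P: ISA temp = 5°C, deviation -10°C, DA = 5000 + 120 × (-10) = 3800 ft.
Site Q: ISA temp = 8.4°C, deviation -25.4°C, DA = 3300 + 120 × (-25.4) = 252 ft.
Site P is higher by 3800 − 252 = 3548 ft.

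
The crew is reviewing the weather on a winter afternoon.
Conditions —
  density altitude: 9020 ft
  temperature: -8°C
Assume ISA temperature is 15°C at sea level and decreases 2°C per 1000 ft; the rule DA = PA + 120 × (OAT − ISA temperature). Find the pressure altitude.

DA = PA + 120 × (OAT − (15 − 2·PA/1000)) = PA + 120·OAT − 1800 + 0.24·PA = 1.24·PA + 120·OAT − 1800.
So 1.24·PA = 9020 − 120 × (-8) + 1800 = 11780.
PA = 11780 / 1.24 = 9500 ft.

9500 ft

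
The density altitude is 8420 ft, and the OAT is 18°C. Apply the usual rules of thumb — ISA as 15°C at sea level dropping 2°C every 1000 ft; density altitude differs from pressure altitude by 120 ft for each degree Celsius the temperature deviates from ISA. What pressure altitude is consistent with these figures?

6500 ft

DA = PA + 120 × (OAT − (15 − 2·PA/1000)) = PA + 120·OAT − 1800 + 0.24·PA = 1.24·PA + 120·OAT − 1800.
So 1.24·PA = 8420 − 120 × 18 + 1800 = 8060.
PA = 8060 / 1.24 = 6500 ft.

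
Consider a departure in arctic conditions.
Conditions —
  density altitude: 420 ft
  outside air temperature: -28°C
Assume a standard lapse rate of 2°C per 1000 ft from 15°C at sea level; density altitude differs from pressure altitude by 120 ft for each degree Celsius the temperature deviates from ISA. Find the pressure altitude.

DA = PA + 120 × (OAT − (15 − 2·PA/1000)) = PA + 120·OAT − 1800 + 0.24·PA = 1.24·PA + 120·OAT − 1800.
So 1.24·PA = 420 − 120 × (-28) + 1800 = 5580.
PA = 5580 / 1.24 = 4500 ft.

4500 ft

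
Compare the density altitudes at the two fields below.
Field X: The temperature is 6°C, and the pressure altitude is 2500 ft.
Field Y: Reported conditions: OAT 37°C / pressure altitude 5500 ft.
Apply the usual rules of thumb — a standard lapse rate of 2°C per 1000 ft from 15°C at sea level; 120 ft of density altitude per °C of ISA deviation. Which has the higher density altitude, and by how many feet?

Field Y by 7440 ft

Field X: ISA temp = 10°C, deviation -4°C, DA = 2500 + 120 × (-4) = 2020 ft.
Field Y: ISA temp = 4°C, deviation +33°C, DA = 5500 + 120 × 33 = 9460 ft.
Field Y is higher by 9460 − 2020 = 7440 ft.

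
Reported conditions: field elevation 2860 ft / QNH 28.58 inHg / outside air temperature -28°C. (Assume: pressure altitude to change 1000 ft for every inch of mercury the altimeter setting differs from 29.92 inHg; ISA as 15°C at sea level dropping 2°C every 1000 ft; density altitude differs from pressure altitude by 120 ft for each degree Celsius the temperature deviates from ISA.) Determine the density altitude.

Pressure altitude = 2860 + (29.92 − 28.58) × 1000 = 2860 + (+1340) = 4200 ft.
ISA temperature at 4200 ft = 15 − 2 × (4200/1000) = 6.6°C.
ISA deviation = -28 − 6.6 = -34.6°C.
Density altitude = 4200 + 120 × (-34.6) = 48 ft.

48 ft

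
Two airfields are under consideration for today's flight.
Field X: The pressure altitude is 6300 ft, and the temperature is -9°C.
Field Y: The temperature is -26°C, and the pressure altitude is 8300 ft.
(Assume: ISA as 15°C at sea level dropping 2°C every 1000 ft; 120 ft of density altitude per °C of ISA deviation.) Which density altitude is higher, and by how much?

Field X: ISA temp = 2.4°C, deviation -11.4°C, DA = 6300 + 120 × (-11.4) = 4932 ft.
Field Y: ISA temp = -1.6°C, deviation -24.4°C, DA = 8300 + 120 × (-24.4) = 5372 ft.
Field Y is higher by 5372 − 4932 = 440 ft.

Field Y by 440 ft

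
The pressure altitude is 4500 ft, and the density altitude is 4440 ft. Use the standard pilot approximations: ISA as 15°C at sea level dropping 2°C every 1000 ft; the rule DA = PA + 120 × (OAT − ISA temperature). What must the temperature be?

5.5°C

Density altitude − pressure altitude = 4440 − 4500 = -60 ft.
At 120 ft/°C that is an ISA deviation of -60/120 = -0.5°C.
ISA temperature at 4500 ft = 15 − 2 × (4500/1000) = 6°C.
OAT = ISA + deviation = 6 + (-0.5) = 5.5°C.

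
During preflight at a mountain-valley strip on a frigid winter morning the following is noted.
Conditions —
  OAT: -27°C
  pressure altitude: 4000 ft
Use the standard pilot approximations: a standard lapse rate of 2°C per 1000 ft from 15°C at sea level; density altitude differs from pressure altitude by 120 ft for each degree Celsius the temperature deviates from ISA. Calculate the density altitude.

ISA temperature at 4000 ft = 15 − 2 × (4000/1000) = 7°C.
ISA deviation = -27 − 7 = -34°C.
Density altitude = 4000 + 120 × (-34) = 4000 + (-4080) = -80 ft.

-80 ft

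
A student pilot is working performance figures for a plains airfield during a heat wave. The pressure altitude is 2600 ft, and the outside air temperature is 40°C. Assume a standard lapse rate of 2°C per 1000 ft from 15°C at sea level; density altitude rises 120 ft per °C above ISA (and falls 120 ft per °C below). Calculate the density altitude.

ISA temperature at 2600 ft = 15 − 2 × (2600/1000) = 9.8°C.
ISA deviation = 40 − 9.8 = +30.2°C.
Density altitude = 2600 + 120 × (30.2) = 2600 + (+3624) = 6224 ft.

6224 ft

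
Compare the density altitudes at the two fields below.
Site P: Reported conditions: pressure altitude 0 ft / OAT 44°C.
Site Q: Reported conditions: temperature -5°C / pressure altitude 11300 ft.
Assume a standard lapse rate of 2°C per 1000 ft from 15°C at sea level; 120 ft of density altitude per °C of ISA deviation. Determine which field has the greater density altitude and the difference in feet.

Site P: ISA temp = 15°C, deviation +29°C, DA = 0 + 120 × 29 = 3480 ft.
Site Q: ISA temp = -7.6°C, deviation +2.6°C, DA = 11300 + 120 × 2.6 = 11612 ft.
Site Q is higher by 11612 − 3480 = 8132 ft.

Site Q by 8132 ft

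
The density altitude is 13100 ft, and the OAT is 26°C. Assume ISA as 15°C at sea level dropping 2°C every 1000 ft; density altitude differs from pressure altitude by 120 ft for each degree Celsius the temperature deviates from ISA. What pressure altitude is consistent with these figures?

9500 ft

DA = PA + 120 × (OAT − (15 − 2·PA/1000)) = PA + 120·OAT − 1800 + 0.24·PA = 1.24·PA + 120·OAT − 1800.
So 1.24·PA = 13100 − 120 × 26 + 1800 = 11780.
PA = 11780 / 1.24 = 9500 ft.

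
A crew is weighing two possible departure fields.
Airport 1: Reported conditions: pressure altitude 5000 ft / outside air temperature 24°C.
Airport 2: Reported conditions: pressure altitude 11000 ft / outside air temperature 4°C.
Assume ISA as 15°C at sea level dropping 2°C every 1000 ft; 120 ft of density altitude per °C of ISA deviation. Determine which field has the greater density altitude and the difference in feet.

Airport 2 by 5040 ft

Airport 1: ISA temp = 5°C, deviation +19°C, DA = 5000 + 120 × 19 = 7280 ft.
Airport 2: ISA temp = -7°C, deviation +11°C, DA = 11000 + 120 × 11 = 12320 ft.
Airport 2 is higher by 12320 − 7280 = 5040 ft.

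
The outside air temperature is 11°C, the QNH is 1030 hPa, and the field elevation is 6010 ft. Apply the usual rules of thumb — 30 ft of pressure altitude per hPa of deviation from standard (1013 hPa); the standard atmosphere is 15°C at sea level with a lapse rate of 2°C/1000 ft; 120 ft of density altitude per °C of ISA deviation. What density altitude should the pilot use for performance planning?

6340 ft

Pressure altitude = 6010 + (1013 − 1030) × 30 = 6010 + (-510) = 5500 ft.
ISA temperature at 5500 ft = 15 − 2 × (5500/1000) = 4°C.
ISA deviation = 11 − 4 = +7°C.
Density altitude = 5500 + 120 × (7) = 6340 ft.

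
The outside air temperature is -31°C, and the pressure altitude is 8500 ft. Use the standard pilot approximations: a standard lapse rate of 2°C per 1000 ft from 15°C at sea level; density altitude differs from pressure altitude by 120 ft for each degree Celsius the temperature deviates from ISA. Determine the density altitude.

5020 ft

ISA temperature at 8500 ft = 15 − 2 × (8500/1000) = -2°C.
ISA deviation = -31 − (-2) = -29°C.
Density altitude = 8500 + 120 × (-29) = 8500 + (-3480) = 5020 ft.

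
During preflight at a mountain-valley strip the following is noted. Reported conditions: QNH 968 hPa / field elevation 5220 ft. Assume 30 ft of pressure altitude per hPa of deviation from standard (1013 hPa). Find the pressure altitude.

Pressure correction = (1013 − 968) × 30 = +1350 ft.
Pressure altitude = 5220 + (+1350) = 6570 ft.

6570 ft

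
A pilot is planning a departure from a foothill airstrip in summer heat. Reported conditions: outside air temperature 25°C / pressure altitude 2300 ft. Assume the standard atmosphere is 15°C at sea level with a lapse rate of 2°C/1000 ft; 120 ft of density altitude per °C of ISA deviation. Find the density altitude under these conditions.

4052 ft

ISA temperature at 2300 ft = 15 − 2 × (2300/1000) = 10.4°C.
ISA deviation = 25 − 10.4 = +14.6°C.
Density altitude = 2300 + 120 × (14.6) = 2300 + (+1752) = 4052 ft.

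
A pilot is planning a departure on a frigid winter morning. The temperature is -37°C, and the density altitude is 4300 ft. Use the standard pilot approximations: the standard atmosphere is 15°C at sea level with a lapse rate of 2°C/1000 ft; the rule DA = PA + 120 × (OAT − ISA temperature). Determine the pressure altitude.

8500 ft

DA = PA + 120 × (OAT − (15 − 2·PA/1000)) = PA + 120·OAT − 1800 + 0.24·PA = 1.24·PA + 120·OAT − 1800.
So 1.24·PA = 4300 − 120 × (-37) + 1800 = 10540.
PA = 10540 / 1.24 = 8500 ft.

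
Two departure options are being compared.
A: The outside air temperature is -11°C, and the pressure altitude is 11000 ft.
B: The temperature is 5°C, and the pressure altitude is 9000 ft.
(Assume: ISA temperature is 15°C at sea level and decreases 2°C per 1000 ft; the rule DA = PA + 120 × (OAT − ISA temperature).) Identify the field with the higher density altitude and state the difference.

A: ISA temp = -7°C, deviation -4°C, DA = 11000 + 120 × (-4) = 10520 ft.
B: ISA temp = -3°C, deviation +8°C, DA = 9000 + 120 × 8 = 9960 ft.
A is higher by 10520 − 9960 = 560 ft.

A by 560 ft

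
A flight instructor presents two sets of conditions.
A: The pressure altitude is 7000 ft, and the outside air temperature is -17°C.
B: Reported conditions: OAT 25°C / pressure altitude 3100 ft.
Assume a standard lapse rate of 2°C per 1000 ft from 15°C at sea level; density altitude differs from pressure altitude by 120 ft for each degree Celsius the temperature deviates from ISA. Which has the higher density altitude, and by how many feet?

B by 204 ft

A: ISA temp = 1°C, deviation -18°C, DA = 7000 + 120 × (-18) = 4840 ft.
B: ISA temp = 8.8°C, deviation +16.2°C, DA = 3100 + 120 × 16.2 = 5044 ft.
B is higher by 5044 − 4840 = 204 ft.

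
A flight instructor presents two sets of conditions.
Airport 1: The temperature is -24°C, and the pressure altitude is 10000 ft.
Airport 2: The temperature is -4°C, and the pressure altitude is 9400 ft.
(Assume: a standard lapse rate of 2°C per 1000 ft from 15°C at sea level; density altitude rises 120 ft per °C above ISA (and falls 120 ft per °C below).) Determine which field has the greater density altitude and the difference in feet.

Airport 2 by 1656 ft

Airport 1: ISA temp = -5°C, deviation -19°C, DA = 10000 + 120 × (-19) = 7720 ft.
Airport 2: ISA temp = -3.8°C, deviation -0.2°C, DA = 9400 + 120 × (-0.2) = 9376 ft.
Airport 2 is higher by 9376 − 7720 = 1656 ft.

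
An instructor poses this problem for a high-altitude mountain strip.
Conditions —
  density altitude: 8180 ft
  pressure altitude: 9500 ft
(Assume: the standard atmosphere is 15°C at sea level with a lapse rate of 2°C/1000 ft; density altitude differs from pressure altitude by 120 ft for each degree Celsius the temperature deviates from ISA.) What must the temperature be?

-15°C

Density altitude − pressure altitude = 8180 − 9500 = -1320 ft.
At 120 ft/°C that is an ISA deviation of -1320/120 = -11°C.
ISA temperature at 9500 ft = 15 − 2 × (9500/1000) = -4°C.
OAT = ISA + deviation = -4 + (-11) = -15°C.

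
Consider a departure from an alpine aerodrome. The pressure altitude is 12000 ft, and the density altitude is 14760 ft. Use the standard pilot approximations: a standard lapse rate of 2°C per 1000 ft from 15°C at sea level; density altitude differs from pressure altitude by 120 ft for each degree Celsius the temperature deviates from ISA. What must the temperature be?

Density altitude − pressure altitude = 14760 − 12000 = +2760 ft.
At 120 ft/°C that is an ISA deviation of 2760/120 = +23°C.
ISA temperature at 12000 ft = 15 − 2 × (12000/1000) = -9°C.
OAT = ISA + deviation = -9 + (+23) = 14°C.

14°C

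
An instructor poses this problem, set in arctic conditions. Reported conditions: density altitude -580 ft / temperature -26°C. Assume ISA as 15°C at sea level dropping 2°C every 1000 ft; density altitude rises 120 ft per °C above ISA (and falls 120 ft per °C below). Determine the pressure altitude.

DA = PA + 120 × (OAT − (15 − 2·PA/1000)) = PA + 120·OAT − 1800 + 0.24·PA = 1.24·PA + 120·OAT − 1800.
So 1.24·PA = -580 − 120 × (-26) + 1800 = 4340.
PA = 4340 / 1.24 = 3500 ft.

3500 ft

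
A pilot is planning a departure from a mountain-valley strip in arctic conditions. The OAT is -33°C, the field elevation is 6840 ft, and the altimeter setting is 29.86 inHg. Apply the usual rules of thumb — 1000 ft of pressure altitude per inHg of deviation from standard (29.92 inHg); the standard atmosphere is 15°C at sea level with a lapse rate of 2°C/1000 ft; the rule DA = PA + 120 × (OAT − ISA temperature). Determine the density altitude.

Pressure altitude = 6840 + (29.92 − 29.86) × 1000 = 6840 + (+60) = 6900 ft.
ISA temperature at 6900 ft = 15 − 2 × (6900/1000) = 1.2°C.
ISA deviation = -33 − 1.2 = -34.2°C.
Density altitude = 6900 + 120 × (-34.2) = 2796 ft.

2796 ft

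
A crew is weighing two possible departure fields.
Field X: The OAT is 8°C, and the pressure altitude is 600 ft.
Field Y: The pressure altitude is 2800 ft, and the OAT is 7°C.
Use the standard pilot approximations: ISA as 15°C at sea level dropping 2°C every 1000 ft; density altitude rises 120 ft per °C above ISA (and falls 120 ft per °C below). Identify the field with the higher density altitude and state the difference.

Field X: ISA temp = 13.8°C, deviation -5.8°C, DA = 600 + 120 × (-5.8) = -96 ft.
Field Y: ISA temp = 9.4°C, deviation -2.4°C, DA = 2800 + 120 × (-2.4) = 2512 ft.
Field Y is higher by 2512 − (-96) = 2608 ft.

Field Y by 2608 ft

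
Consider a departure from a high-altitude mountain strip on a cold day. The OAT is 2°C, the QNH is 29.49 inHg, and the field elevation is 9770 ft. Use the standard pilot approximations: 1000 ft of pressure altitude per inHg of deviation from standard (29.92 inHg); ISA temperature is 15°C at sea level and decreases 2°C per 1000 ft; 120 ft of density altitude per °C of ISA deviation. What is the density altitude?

Pressure altitude = 9770 + (29.92 − 29.49) × 1000 = 9770 + (+430) = 10200 ft.
ISA temperature at 10200 ft = 15 − 2 × (10200/1000) = -5.4°C.
ISA deviation = 2 − (-5.4) = +7.4°C.
Density altitude = 10200 + 120 × (7.4) = 11088 ft.

11088 ft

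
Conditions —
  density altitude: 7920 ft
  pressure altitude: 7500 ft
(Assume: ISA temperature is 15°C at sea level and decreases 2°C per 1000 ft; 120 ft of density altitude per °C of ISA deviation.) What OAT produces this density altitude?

Density altitude − pressure altitude = 7920 − 7500 = +420 ft.
At 120 ft/°C that is an ISA deviation of 420/120 = +3.5°C.
ISA temperature at 7500 ft = 15 − 2 × (7500/1000) = 0°C.
OAT = ISA + deviation = 0 + (+3.5) = 3.5°C.

3.5°C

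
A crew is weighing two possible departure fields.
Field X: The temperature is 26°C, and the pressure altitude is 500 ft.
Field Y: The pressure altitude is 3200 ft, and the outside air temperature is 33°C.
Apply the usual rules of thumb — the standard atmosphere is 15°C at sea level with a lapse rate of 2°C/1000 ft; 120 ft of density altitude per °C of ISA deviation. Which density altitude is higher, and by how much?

Field Y by 4188 ft

Field X: ISA temp = 14°C, deviation +12°C, DA = 500 + 120 × 12 = 1940 ft.
Field Y: ISA temp = 8.6°C, deviation +24.4°C, DA = 3200 + 120 × 24.4 = 6128 ft.
Field Y is higher by 6128 − 1940 = 4188 ft.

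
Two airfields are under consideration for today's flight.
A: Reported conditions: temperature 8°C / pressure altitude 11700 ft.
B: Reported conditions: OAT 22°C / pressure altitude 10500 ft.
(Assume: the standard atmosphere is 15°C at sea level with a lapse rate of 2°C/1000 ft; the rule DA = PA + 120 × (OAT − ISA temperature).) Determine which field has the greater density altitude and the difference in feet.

B by 192 ft

A: ISA temp = -8.4°C, deviation +16.4°C, DA = 11700 + 120 × 16.4 = 13668 ft.
B: ISA temp = -6°C, deviation +28°C, DA = 10500 + 120 × 28 = 13860 ft.
B is higher by 13860 − 13668 = 192 ft.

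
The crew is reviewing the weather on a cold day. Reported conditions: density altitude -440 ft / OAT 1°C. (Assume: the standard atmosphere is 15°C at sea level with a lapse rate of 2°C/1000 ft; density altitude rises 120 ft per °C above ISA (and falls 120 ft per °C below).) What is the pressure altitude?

1000 ft

DA = PA + 120 × (OAT − (15 − 2·PA/1000)) = PA + 120·OAT − 1800 + 0.24·PA = 1.24·PA + 120·OAT − 1800.
So 1.24·PA = -440 − 120 × 1 + 1800 = 1240.
PA = 1240 / 1.24 = 1000 ft.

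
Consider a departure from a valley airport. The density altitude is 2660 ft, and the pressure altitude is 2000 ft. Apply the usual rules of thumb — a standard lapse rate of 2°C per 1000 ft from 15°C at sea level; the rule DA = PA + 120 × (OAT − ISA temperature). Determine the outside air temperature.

Density altitude − pressure altitude = 2660 − 2000 = +660 ft.
At 120 ft/°C that is an ISA deviation of 660/120 = +5.5°C.
ISA temperature at 2000 ft = 15 − 2 × (2000/1000) = 11°C.
OAT = ISA + deviation = 11 + (+5.5) = 16.5°C.

16.5°C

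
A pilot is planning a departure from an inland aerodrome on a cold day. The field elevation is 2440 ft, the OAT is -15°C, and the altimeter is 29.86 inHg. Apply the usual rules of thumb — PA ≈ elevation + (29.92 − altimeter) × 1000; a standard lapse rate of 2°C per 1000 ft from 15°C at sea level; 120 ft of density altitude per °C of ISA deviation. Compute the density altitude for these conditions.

-500 ft

Pressure altitude = 2440 + (29.92 − 29.86) × 1000 = 2440 + (+60) = 2500 ft.
ISA temperature at 2500 ft = 15 − 2 × (2500/1000) = 10°C.
ISA deviation = -15 − 10 = -25°C.
Density altitude = 2500 + 120 × (-25) = -500 ft.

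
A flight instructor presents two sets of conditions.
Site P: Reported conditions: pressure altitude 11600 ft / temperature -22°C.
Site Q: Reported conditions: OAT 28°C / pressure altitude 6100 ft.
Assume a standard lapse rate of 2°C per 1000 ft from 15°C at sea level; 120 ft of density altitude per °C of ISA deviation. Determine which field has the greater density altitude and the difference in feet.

Site P by 820 ft

Site P: ISA temp = -8.2°C, deviation -13.8°C, DA = 11600 + 120 × (-13.8) = 9944 ft.
Site Q: ISA temp = 2.8°C, deviation +25.2°C, DA = 6100 + 120 × 25.2 = 9124 ft.
Site P is higher by 9944 − 9124 = 820 ft.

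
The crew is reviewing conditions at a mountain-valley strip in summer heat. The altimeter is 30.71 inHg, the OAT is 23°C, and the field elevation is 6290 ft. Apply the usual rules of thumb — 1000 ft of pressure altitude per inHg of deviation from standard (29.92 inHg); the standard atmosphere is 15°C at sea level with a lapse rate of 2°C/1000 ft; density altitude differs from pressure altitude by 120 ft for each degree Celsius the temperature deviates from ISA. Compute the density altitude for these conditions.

Pressure altitude = 6290 + (29.92 − 30.71) × 1000 = 6290 + (-790) = 5500 ft.
ISA temperature at 5500 ft = 15 − 2 × (5500/1000) = 4°C.
ISA deviation = 23 − 4 = +19°C.
Density altitude = 5500 + 120 × (19) = 7780 ft.

7780 ft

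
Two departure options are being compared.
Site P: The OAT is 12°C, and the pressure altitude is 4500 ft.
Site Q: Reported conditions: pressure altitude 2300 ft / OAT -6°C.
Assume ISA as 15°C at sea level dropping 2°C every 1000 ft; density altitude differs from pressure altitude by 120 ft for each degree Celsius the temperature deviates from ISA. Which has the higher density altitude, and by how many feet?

Site P: ISA temp = 6°C, deviation +6°C, DA = 4500 + 120 × 6 = 5220 ft.
Site Q: ISA temp = 10.4°C, deviation -16.4°C, DA = 2300 + 120 × (-16.4) = 332 ft.
Site P is higher by 5220 − 332 = 4888 ft.

Site P by 4888 ft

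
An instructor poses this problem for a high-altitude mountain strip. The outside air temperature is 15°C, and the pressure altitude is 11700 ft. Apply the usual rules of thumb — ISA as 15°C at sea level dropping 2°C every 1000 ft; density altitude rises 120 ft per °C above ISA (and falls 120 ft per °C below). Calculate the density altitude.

14508 ft

ISA temperature at 11700 ft = 15 − 2 × (11700/1000) = -8.4°C.
ISA deviation = 15 − (-8.4) = +23.4°C.
Density altitude = 11700 + 120 × (23.4) = 11700 + (+2808) = 14508 ft.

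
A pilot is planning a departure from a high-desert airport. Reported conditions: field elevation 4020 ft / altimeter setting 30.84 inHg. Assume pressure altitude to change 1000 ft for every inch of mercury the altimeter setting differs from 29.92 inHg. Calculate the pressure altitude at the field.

3100 ft

Pressure correction = (29.92 − 30.84) × 1000 = -920 ft.
Pressure altitude = 4020 + (-920) = 3100 ft.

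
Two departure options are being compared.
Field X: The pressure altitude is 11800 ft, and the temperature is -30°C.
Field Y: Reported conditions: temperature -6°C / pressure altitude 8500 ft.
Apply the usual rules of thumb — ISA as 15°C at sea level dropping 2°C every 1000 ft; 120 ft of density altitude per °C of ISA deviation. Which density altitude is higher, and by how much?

Field X: ISA temp = -8.6°C, deviation -21.4°C, DA = 11800 + 120 × (-21.4) = 9232 ft.
Field Y: ISA temp = -2°C, deviation -4°C, DA = 8500 + 120 × (-4) = 8020 ft.
Field X is higher by 9232 − 8020 = 1212 ft.

Field X by 1212 ft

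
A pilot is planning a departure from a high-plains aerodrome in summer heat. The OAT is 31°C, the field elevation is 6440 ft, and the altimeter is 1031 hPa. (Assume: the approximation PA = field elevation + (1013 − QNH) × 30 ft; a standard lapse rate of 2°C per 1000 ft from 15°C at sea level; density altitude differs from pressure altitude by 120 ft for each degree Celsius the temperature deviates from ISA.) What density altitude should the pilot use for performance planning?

Pressure altitude = 6440 + (1013 − 1031) × 30 = 6440 + (-540) = 5900 ft.
ISA temperature at 5900 ft = 15 − 2 × (5900/1000) = 3.2°C.
ISA deviation = 31 − 3.2 = +27.8°C.
Density altitude = 5900 + 120 × (27.8) = 9236 ft.

9236 ft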